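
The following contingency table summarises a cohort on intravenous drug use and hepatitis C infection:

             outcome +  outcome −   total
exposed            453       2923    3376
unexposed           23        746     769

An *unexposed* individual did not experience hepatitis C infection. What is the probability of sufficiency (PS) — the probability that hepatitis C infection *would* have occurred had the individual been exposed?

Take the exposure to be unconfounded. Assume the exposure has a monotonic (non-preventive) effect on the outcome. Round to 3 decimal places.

p₁ = P(outcome | exposed) = 453/3376 = 0.13418
p₀ = P(outcome | unexposed) = 23/769 = 0.029909
Under exogeneity and monotonicity, PS = (p₁ − p₀)/(1 − p₀).
PS = (0.13418 − 0.029909) / 0.97009 ≈ 0.1075

PS ≈ 0.107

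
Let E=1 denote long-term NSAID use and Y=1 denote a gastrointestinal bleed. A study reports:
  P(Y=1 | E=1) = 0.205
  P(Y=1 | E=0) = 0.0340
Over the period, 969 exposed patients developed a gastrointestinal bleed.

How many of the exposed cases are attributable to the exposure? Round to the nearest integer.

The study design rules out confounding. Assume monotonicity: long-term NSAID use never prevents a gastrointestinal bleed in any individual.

about 808 cases

Let p₁ = 0.205, p₀ = 0.034.
PN = (p₁ − p₀)/p₁ = (0.205 − 0.034) / 0.205 ≈ 0.83415.
Attributable cases ≈ PN × (exposed cases) = 0.83415 × 969 ≈ 808.29.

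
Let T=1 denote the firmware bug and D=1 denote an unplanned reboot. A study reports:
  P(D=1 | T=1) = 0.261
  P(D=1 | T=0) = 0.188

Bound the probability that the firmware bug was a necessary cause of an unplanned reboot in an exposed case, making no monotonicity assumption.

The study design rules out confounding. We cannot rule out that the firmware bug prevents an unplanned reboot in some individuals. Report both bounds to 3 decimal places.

0.280 ≤ PN ≤ 1.000

Let p₁ = 0.261, p₀ = 0.188.
Under exogeneity alone the bounds on PN are max{0,(p₁−p₀)/p₁} ≤ PN ≤ min{1,(1−p₀)/p₁}.
  lower = (p₁ − p₀)/p₁ = 0.073 / 0.261 ≈ 0.2797
  upper = min{1, (1 − p₀)/p₁} = 0.812 / 0.261 ≈ 3.1111 → capped at 1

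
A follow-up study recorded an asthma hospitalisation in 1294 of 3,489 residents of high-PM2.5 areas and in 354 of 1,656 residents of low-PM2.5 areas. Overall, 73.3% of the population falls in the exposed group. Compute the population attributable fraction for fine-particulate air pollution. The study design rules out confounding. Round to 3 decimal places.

p₁ = P(outcome | exposed) = 1294/3489 = 0.37088
p₀ = P(outcome | unexposed) = 354/1656 = 0.21377
Overall risk P(Y=1) = π·p₁ + (1−π)·p₀ = 0.733×0.37088 + 0.267×0.21377 = 0.32893.
Under exogeneity, PAF = [P(Y=1) − p₀] / P(Y=1).
PAF = (0.32893 − 0.21377) / 0.32893 ≈ 0.3501

PAF ≈ 0.350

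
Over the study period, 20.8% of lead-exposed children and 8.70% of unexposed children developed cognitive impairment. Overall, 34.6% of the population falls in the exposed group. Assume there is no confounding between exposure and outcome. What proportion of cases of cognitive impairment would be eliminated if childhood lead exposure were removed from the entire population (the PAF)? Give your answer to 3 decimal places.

p₁ = 0.208, p₀ = 0.087.
Overall risk P(Y=1) = π·p₁ + (1−π)·p₀ = 0.346×0.208 + 0.654×0.087 = 0.12887.
Under exogeneity, PAF = [P(Y=1) − p₀] / P(Y=1).
PAF = (0.12887 − 0.087) / 0.12887 ≈ 0.3249

PAF ≈ 0.325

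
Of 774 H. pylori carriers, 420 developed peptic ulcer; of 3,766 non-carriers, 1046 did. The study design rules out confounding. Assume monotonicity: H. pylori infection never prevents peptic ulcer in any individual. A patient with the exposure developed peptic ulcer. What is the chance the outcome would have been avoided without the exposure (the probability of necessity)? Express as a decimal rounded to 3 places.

p₁ = P(outcome | exposed) = 420/774 = 0.54264
p₀ = P(outcome | unexposed) = 1046/3766 = 0.27775
Under exogeneity and monotonicity, PN = (p₁ − p₀) / p₁.
PN = (0.54264 − 0.27775) / 0.54264 = 0.26489 / 0.54264 ≈ 0.4881

PN ≈ 0.488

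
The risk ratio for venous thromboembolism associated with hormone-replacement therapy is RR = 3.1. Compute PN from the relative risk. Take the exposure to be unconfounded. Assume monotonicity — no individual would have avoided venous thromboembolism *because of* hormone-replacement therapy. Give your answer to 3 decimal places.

Under exogeneity and monotonicity, PN = (RR − 1) / RR = 1 − 1/RR.
PN = (3.1 − 1) / 3.1 = 2.1 / 3.1 ≈ 0.6774

PN ≈ 0.677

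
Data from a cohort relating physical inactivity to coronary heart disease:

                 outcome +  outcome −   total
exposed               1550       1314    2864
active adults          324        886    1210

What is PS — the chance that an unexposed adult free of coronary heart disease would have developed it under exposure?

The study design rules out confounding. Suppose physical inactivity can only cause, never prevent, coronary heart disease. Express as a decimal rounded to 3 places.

PS ≈ 0.373

p₁ = P(outcome | exposed) = 1550/2864 = 0.5412
p₀ = P(outcome | unexposed) = 324/1210 = 0.26777
Under exogeneity and monotonicity, PS = (p₁ − p₀) / (1 − p₀).
PS = (0.5412 − 0.26777) / (1 − 0.26777) = 0.27343 / 0.73223 ≈ 0.3734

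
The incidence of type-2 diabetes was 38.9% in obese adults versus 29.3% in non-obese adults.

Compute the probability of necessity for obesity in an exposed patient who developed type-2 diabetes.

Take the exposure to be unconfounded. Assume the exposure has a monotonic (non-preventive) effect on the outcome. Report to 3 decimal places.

p₁ = 0.389, p₀ = 0.293.
Under exogeneity and monotonicity, PN = (p₁ − p₀) / p₁.
PN = (0.389 − 0.293) / 0.389 = 0.096 / 0.389 ≈ 0.2468

PN ≈ 0.247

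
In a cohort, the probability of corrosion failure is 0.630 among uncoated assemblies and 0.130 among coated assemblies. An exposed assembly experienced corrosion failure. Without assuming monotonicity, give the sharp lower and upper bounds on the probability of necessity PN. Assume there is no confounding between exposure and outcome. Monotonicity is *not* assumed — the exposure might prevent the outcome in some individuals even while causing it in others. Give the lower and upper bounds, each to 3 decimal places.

0.794 ≤ PN ≤ 1.000

Let p₁ = 0.63, p₀ = 0.13.
Under exogeneity alone the bounds on PN are max{0,(p₁−p₀)/p₁} ≤ PN ≤ min{1,(1−p₀)/p₁}.
  lower = (p₁ − p₀)/p₁ = 0.5 / 0.63 ≈ 0.7937
  upper = min{1, (1 − p₀)/p₁} = 0.87 / 0.63 ≈ 1.3810 → capped at 1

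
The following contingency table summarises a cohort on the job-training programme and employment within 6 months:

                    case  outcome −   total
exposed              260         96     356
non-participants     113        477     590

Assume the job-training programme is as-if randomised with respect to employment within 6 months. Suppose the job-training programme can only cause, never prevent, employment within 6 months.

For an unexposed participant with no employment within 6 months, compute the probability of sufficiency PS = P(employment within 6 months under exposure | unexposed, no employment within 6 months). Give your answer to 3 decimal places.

PS ≈ 0.666

p₁ = P(outcome | exposed) = 260/356 = 0.73034
p₀ = P(outcome | unexposed) = 113/590 = 0.19153
Under exogeneity and monotonicity, PS = (p₁ − p₀)/(1 − p₀).
PS = (0.73034 − 0.19153) / 0.80847 ≈ 0.6665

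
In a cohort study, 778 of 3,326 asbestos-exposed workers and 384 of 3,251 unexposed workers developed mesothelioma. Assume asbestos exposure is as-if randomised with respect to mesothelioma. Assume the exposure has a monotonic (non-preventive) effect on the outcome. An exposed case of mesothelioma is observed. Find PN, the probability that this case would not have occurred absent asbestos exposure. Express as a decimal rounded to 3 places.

p₁ = P(outcome | exposed) = 778/3326 = 0.23391
p₀ = P(outcome | unexposed) = 384/3251 = 0.11812
Under exogeneity and monotonicity, PN = (p₁ − p₀) / p₁.
PN = (0.23391 − 0.11812) / 0.23391 = 0.1158 / 0.23391 ≈ 0.4950

PN ≈ 0.495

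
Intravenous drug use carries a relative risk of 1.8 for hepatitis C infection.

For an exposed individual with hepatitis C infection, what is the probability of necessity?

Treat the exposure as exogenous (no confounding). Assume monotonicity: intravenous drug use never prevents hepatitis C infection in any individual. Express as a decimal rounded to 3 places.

PN ≈ 0.444

Under exogeneity and monotonicity, PN = (RR − 1) / RR = 1 − 1/RR.
PN = (1.8 − 1) / 1.8 = 0.8 / 1.8 ≈ 0.4444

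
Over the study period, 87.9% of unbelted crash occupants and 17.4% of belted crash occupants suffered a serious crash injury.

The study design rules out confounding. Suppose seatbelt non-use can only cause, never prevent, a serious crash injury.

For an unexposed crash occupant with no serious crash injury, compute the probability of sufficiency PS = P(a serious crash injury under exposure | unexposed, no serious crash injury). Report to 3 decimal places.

p₁ = 0.879, p₀ = 0.174.
Under exogeneity and monotonicity, PS = (p₁ − p₀) / (1 − p₀).
PS = (0.879 − 0.174) / (1 − 0.174) = 0.705 / 0.826 ≈ 0.8535

PS ≈ 0.854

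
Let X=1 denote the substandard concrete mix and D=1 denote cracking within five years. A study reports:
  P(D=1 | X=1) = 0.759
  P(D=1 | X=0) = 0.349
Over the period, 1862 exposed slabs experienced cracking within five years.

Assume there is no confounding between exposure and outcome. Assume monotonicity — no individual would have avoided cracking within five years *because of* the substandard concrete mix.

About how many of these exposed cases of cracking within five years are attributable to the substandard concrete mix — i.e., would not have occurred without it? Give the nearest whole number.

Let p₁ = 0.759, p₀ = 0.349.
PN = (p₁ − p₀)/p₁ = (0.759 − 0.349) / 0.759 ≈ 0.54018.
Attributable cases ≈ PN × (exposed cases) = 0.54018 × 1862 ≈ 1005.82.

about 1006 cases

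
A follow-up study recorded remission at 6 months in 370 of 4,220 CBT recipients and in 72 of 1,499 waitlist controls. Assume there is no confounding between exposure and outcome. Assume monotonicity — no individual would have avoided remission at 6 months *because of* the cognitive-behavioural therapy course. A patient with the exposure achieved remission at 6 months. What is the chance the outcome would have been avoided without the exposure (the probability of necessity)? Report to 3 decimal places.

PN ≈ 0.452

p₁ = P(outcome | exposed) = 370/4220 = 0.087678
p₀ = P(outcome | unexposed) = 72/1499 = 0.048032
Under exogeneity and monotonicity, PN = (p₁ − p₀) / p₁.
PN = (0.087678 − 0.048032) / 0.087678 = 0.039646 / 0.087678 ≈ 0.4522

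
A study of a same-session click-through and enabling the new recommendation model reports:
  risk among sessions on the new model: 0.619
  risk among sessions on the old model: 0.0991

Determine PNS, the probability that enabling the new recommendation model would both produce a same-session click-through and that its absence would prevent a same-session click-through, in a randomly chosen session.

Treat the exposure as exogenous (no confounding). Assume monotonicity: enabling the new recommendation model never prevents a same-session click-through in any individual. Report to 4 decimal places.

Let p₁ = 0.619, p₀ = 0.0991.
Under exogeneity and monotonicity, PNS = p₁ − p₀.
PNS = 0.619 − 0.0991 = 0.5199

PNS ≈ 0.5199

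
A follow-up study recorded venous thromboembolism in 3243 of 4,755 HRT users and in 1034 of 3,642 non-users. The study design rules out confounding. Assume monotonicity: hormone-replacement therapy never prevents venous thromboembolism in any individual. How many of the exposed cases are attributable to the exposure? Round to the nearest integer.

p₁ = P(outcome | exposed) = 3243/4755 = 0.68202
p₀ = P(outcome | unexposed) = 1034/3642 = 0.28391
PN = (p₁ − p₀)/p₁ = (0.68202 − 0.28391) / 0.68202 ≈ 0.58372.
Attributable cases ≈ PN × (exposed cases) = 0.58372 × 3243 ≈ 1893.01.

about 1893 cases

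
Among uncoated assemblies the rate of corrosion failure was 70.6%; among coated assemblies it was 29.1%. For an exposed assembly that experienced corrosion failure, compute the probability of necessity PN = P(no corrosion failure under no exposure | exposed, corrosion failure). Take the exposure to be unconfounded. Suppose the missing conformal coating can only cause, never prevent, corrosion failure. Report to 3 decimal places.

PN ≈ 0.588

p₁ = 0.706, p₀ = 0.291.
Under exogeneity and monotonicity, PN = (p₁ − p₀) / p₁.
PN = (0.706 − 0.291) / 0.706 = 0.415 / 0.706 ≈ 0.5878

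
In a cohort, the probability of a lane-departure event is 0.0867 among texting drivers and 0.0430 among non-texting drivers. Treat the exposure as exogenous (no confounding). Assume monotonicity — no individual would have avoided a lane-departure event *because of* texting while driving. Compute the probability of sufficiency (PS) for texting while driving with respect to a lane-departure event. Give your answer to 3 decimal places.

PS ≈ 0.046

Let p₁ = 0.0867, p₀ = 0.043.
Under exogeneity and monotonicity, PS = (p₁ − p₀) / (1 − p₀).
PS = (0.0867 − 0.043) / (1 − 0.043) = 0.0437 / 0.957 ≈ 0.0457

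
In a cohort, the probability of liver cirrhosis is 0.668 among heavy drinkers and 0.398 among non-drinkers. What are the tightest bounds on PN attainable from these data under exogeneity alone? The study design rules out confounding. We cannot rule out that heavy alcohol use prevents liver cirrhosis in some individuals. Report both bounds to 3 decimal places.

Let p₁ = 0.668, p₀ = 0.398.
Under exogeneity alone the bounds on PN are max{0,(p₁−p₀)/p₁} ≤ PN ≤ min{1,(1−p₀)/p₁}.
  lower = (p₁ − p₀)/p₁ = 0.27 / 0.668 ≈ 0.4042
  upper = min{1, (1 − p₀)/p₁} = 0.602 / 0.668 ≈ 0.9012

0.404 ≤ PN ≤ 0.901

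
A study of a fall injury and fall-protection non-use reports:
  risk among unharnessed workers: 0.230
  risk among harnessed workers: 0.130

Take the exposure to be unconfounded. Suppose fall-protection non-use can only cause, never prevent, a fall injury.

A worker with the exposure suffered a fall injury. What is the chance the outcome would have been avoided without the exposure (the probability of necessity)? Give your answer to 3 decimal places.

PN ≈ 0.435

Let p₁ = 0.23, p₀ = 0.13.
Under exogeneity and monotonicity, PN = (p₁ − p₀) / p₁.
PN = (0.23 − 0.13) / 0.23 = 0.1 / 0.23 ≈ 0.4348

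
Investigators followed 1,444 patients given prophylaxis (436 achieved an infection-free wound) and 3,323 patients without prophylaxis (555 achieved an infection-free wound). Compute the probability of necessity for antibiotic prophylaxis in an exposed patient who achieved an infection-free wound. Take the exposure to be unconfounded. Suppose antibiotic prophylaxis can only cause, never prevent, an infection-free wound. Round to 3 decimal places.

PN ≈ 0.447

p₁ = P(outcome | exposed) = 436/1444 = 0.30194
p₀ = P(outcome | unexposed) = 555/3323 = 0.16702
Under exogeneity and monotonicity, PN = (p₁ − p₀) / p₁.
PN = (0.30194 − 0.16702) / 0.30194 = 0.13492 / 0.30194 ≈ 0.4468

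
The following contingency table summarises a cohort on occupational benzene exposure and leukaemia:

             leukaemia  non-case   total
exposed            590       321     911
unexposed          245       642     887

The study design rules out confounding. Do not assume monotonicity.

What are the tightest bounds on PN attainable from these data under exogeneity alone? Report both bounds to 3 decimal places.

0.574 ≤ PN ≤ 1.000

p₁ = P(outcome | exposed) = 590/911 = 0.64764
p₀ = P(outcome | unexposed) = 245/887 = 0.27621
Under exogeneity alone the bounds on PN are max{0,(p₁−p₀)/p₁} ≤ PN ≤ min{1,(1−p₀)/p₁}.
  lower = (p₁ − p₀)/p₁ = 0.37143 / 0.64764 ≈ 0.5735
  upper = min{1, (1 − p₀)/p₁} = 0.72379 / 0.64764 ≈ 1.1176 → capped at 1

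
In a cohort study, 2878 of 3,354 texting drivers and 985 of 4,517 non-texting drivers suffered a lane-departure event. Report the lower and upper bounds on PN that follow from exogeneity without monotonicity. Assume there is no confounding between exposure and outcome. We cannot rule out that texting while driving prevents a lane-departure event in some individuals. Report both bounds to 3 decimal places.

0.746 ≤ PN ≤ 0.911

p₁ = P(outcome | exposed) = 2878/3354 = 0.85808
p₀ = P(outcome | unexposed) = 985/4517 = 0.21807
Under exogeneity alone the bounds on PN are max{0,(p₁−p₀)/p₁} ≤ PN ≤ min{1,(1−p₀)/p₁}.
  lower = (p₁ − p₀)/p₁ = 0.64001 / 0.85808 ≈ 0.7459
  upper = min{1, (1 − p₀)/p₁} = 0.78193 / 0.85808 ≈ 0.9113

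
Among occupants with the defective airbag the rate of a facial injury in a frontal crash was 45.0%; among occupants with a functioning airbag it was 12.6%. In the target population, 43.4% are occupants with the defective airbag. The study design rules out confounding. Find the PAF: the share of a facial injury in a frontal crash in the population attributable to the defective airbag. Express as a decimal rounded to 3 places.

p₁ = 0.45, p₀ = 0.126.
Overall risk P(Y=1) = π·p₁ + (1−π)·p₀ = 0.434×0.45 + 0.566×0.126 = 0.26662.
Under exogeneity, PAF = [P(Y=1) − p₀] / P(Y=1).
PAF = (0.26662 − 0.126) / 0.26662 ≈ 0.5274

PAF ≈ 0.527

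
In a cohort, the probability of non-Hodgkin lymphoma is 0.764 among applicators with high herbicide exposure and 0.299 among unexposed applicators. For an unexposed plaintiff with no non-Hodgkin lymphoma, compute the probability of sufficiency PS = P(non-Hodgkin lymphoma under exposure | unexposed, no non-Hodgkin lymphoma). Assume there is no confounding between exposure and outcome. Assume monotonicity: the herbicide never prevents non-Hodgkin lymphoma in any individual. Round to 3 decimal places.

PS ≈ 0.663

Let p₁ = 0.764, p₀ = 0.299.
Under exogeneity and monotonicity, PS = (p₁ − p₀) / (1 − p₀).
PS = (0.764 − 0.299) / (1 − 0.299) = 0.465 / 0.701 ≈ 0.6633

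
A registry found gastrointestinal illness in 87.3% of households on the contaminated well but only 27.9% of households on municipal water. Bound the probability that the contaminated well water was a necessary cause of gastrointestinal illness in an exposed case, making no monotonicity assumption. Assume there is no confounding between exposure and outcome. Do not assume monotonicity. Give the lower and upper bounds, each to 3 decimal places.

p₁ = 0.873, p₀ = 0.279.
Under exogeneity alone the bounds on PN are max{0,(p₁−p₀)/p₁} ≤ PN ≤ min{1,(1−p₀)/p₁}.
  lower = (p₁ − p₀)/p₁ = 0.594 / 0.873 ≈ 0.6804
  upper = min{1, (1 − p₀)/p₁} = 0.721 / 0.873 ≈ 0.8259

0.680 ≤ PN ≤ 0.826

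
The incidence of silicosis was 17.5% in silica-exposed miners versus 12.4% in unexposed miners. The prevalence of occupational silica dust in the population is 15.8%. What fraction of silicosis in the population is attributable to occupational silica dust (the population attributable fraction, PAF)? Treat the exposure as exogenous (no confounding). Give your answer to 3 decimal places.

PAF ≈ 0.061

p₁ = 0.175, p₀ = 0.124.
Overall risk P(Y=1) = π·p₁ + (1−π)·p₀ = 0.158×0.175 + 0.842×0.124 = 0.13206.
Under exogeneity, PAF = [P(Y=1) − p₀] / P(Y=1).
PAF = (0.13206 − 0.124) / 0.13206 ≈ 0.0610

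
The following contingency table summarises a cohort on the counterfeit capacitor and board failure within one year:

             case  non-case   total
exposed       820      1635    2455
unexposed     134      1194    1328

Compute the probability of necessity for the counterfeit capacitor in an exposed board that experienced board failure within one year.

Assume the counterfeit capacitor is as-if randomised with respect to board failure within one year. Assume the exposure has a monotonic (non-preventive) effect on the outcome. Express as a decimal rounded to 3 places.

p₁ = P(outcome | exposed) = 820/2455 = 0.33401
p₀ = P(outcome | unexposed) = 134/1328 = 0.1009
Under exogeneity and monotonicity, PN = (p₁ − p₀)/p₁.
PN = (0.33401 − 0.1009) / 0.33401 ≈ 0.6979

PN ≈ 0.698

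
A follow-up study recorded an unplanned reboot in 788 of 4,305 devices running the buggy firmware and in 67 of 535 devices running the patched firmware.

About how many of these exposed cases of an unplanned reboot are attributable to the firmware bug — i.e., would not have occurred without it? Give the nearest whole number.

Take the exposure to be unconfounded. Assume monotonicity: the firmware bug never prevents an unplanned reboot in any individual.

p₁ = P(outcome | exposed) = 788/4305 = 0.18304
p₀ = P(outcome | unexposed) = 67/535 = 0.12523
PN = (p₁ − p₀)/p₁ = (0.18304 − 0.12523) / 0.18304 ≈ 0.31582.
Attributable cases ≈ PN × (exposed cases) = 0.31582 × 788 ≈ 248.87.

about 249 cases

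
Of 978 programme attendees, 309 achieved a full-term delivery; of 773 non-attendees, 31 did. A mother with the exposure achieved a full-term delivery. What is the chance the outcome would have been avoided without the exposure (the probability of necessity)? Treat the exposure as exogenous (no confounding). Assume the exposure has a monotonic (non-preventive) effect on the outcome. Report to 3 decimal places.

PN ≈ 0.873

p₁ = P(outcome | exposed) = 309/978 = 0.31595
p₀ = P(outcome | unexposed) = 31/773 = 0.040103
Under exogeneity and monotonicity, PN = (p₁ − p₀) / p₁.
PN = (0.31595 − 0.040103) / 0.31595 = 0.27585 / 0.31595 ≈ 0.8731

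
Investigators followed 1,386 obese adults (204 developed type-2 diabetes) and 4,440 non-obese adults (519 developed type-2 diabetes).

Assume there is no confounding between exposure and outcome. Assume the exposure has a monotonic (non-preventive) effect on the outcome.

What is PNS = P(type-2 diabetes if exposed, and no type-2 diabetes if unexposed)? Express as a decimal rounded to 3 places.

p₁ = P(outcome | exposed) = 204/1386 = 0.14719
p₀ = P(outcome | unexposed) = 519/4440 = 0.11689
Under exogeneity and monotonicity, PNS = p₁ − p₀.
PNS = 0.14719 − 0.11689 = 0.030294

PNS ≈ 0.030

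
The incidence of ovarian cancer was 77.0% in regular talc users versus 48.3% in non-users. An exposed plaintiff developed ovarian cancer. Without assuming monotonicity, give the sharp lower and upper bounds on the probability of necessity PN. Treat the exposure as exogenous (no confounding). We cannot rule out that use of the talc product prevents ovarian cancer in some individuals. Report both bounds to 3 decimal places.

0.373 ≤ PN ≤ 0.671

p₁ = 0.77, p₀ = 0.483.
Under exogeneity alone the bounds on PN are max{0,(p₁−p₀)/p₁} ≤ PN ≤ min{1,(1−p₀)/p₁}.
  lower = (p₁ − p₀)/p₁ = 0.287 / 0.77 ≈ 0.3727
  upper = min{1, (1 − p₀)/p₁} = 0.517 / 0.77 ≈ 0.6714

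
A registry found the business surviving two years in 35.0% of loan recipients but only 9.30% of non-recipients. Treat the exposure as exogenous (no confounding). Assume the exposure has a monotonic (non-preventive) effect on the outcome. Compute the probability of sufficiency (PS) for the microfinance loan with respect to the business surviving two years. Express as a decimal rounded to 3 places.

PS ≈ 0.283

p₁ = 0.35, p₀ = 0.093.
Under exogeneity and monotonicity, PS = (p₁ − p₀) / (1 − p₀).
PS = (0.35 − 0.093) / (1 − 0.093) = 0.257 / 0.907 ≈ 0.2834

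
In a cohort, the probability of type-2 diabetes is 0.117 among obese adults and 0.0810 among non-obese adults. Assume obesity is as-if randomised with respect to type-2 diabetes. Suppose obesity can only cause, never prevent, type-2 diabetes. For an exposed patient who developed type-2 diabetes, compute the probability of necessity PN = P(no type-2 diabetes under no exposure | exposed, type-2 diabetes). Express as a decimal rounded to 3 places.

Let p₁ = 0.117, p₀ = 0.081.
Under exogeneity and monotonicity, PN = (p₁ − p₀) / p₁.
PN = (0.117 − 0.081) / 0.117 = 0.036 / 0.117 ≈ 0.3077

PN ≈ 0.308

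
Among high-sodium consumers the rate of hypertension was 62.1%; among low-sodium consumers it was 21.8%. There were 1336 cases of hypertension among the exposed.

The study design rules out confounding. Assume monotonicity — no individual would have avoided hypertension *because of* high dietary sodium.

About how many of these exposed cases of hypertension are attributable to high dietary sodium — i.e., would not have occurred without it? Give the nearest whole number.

about 867 cases

p₁ = 0.621, p₀ = 0.218.
PN = (p₁ − p₀)/p₁ = (0.621 − 0.218) / 0.621 ≈ 0.64895.
Attributable cases ≈ PN × (exposed cases) = 0.64895 × 1336 ≈ 867.00.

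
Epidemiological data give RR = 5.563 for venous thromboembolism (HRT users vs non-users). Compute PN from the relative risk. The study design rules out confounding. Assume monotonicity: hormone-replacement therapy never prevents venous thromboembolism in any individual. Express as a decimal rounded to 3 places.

Under exogeneity and monotonicity, PN = (RR − 1) / RR = 1 − 1/RR.
PN = (5.563 − 1) / 5.563 = 4.563 / 5.563 ≈ 0.8202

PN ≈ 0.820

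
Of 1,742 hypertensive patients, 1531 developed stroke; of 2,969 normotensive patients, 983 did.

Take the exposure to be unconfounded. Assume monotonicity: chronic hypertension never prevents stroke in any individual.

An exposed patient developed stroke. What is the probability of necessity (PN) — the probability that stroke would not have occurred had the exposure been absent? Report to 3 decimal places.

p₁ = P(outcome | exposed) = 1531/1742 = 0.87887
p₀ = P(outcome | unexposed) = 983/2969 = 0.33109
Under exogeneity and monotonicity, PN = (p₁ − p₀) / p₁.
PN = (0.87887 − 0.33109) / 0.87887 = 0.54779 / 0.87887 ≈ 0.6233

PN ≈ 0.623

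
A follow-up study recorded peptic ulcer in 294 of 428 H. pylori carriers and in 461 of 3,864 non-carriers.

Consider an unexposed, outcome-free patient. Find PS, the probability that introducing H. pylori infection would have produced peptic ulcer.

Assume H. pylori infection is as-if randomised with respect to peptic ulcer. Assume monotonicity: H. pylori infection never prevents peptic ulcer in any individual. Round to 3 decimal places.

p₁ = P(outcome | exposed) = 294/428 = 0.68692
p₀ = P(outcome | unexposed) = 461/3864 = 0.11931
Under exogeneity and monotonicity, PS = (p₁ − p₀) / (1 − p₀).
PS = (0.68692 − 0.11931) / (1 − 0.11931) = 0.56761 / 0.88069 ≈ 0.6445

PS ≈ 0.645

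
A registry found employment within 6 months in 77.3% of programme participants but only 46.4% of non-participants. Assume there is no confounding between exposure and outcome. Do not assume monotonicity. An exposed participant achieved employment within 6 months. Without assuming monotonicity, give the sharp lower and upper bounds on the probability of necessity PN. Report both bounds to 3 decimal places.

0.400 ≤ PN ≤ 0.693

p₁ = 0.773, p₀ = 0.464.
Under exogeneity alone the bounds on PN are max{0,(p₁−p₀)/p₁} ≤ PN ≤ min{1,(1−p₀)/p₁}.
  lower = (p₁ − p₀)/p₁ = 0.309 / 0.773 ≈ 0.3997
  upper = min{1, (1 − p₀)/p₁} = 0.536 / 0.773 ≈ 0.6934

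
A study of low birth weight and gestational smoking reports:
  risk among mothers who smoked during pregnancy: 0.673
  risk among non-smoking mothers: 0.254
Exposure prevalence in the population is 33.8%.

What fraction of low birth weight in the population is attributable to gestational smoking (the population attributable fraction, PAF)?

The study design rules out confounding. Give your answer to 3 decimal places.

PAF ≈ 0.358

Let p₁ = 0.673, p₀ = 0.254.
Overall risk P(Y=1) = π·p₁ + (1−π)·p₀ = 0.338×0.673 + 0.662×0.254 = 0.39562.
Under exogeneity, PAF = [P(Y=1) − p₀] / P(Y=1).
PAF = (0.39562 − 0.254) / 0.39562 ≈ 0.3580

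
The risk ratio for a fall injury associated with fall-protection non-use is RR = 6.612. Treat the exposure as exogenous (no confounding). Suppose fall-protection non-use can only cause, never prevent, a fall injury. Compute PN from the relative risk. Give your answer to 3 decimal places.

Under exogeneity and monotonicity, PN = (RR − 1) / RR = 1 − 1/RR.
PN = (6.612 − 1) / 6.612 = 5.612 / 6.612 ≈ 0.8488

PN ≈ 0.849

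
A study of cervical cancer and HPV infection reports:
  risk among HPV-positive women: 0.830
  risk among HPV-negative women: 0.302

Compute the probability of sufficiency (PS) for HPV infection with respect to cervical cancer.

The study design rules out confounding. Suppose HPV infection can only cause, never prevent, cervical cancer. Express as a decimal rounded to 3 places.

Let p₁ = 0.83, p₀ = 0.302.
Under exogeneity and monotonicity, PS = (p₁ − p₀) / (1 − p₀).
PS = (0.83 − 0.302) / (1 − 0.302) = 0.528 / 0.698 ≈ 0.7564

PS ≈ 0.756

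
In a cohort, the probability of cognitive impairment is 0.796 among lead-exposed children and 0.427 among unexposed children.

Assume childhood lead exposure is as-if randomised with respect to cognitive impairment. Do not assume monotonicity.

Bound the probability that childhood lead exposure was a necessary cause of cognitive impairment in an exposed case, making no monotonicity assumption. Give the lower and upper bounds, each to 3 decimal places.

0.464 ≤ PN ≤ 0.720

Let p₁ = 0.796, p₀ = 0.427.
Under exogeneity alone the bounds on PN are max{0,(p₁−p₀)/p₁} ≤ PN ≤ min{1,(1−p₀)/p₁}.
  lower = (p₁ − p₀)/p₁ = 0.369 / 0.796 ≈ 0.4636
  upper = min{1, (1 − p₀)/p₁} = 0.573 / 0.796 ≈ 0.7198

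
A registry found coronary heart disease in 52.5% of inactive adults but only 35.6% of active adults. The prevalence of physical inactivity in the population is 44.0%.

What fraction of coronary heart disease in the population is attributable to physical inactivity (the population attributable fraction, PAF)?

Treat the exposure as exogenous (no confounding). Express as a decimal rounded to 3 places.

p₁ = 0.525, p₀ = 0.356.
Overall risk P(Y=1) = π·p₁ + (1−π)·p₀ = 0.44×0.525 + 0.56×0.356 = 0.43036.
Under exogeneity, PAF = [P(Y=1) − p₀] / P(Y=1).
PAF = (0.43036 − 0.356) / 0.43036 ≈ 0.1728

PAF ≈ 0.173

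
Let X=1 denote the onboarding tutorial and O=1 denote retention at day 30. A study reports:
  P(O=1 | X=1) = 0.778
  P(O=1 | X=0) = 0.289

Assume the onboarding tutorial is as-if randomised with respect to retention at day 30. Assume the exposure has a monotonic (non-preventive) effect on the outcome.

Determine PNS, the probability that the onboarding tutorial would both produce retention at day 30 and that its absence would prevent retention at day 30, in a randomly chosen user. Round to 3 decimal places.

Let p₁ = 0.778, p₀ = 0.289.
Under exogeneity and monotonicity, PNS = p₁ − p₀.
PNS = 0.778 − 0.289 = 0.489

PNS ≈ 0.489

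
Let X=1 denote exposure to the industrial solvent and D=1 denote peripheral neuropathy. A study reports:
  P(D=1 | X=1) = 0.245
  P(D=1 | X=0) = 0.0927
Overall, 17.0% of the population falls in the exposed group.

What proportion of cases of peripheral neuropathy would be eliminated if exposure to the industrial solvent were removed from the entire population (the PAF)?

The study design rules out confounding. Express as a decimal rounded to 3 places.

Let p₁ = 0.245, p₀ = 0.0927.
Overall risk P(Y=1) = π·p₁ + (1−π)·p₀ = 0.17×0.245 + 0.83×0.0927 = 0.11859.
Under exogeneity, PAF = [P(Y=1) − p₀] / P(Y=1).
PAF = (0.11859 − 0.0927) / 0.11859 ≈ 0.2183

PAF ≈ 0.218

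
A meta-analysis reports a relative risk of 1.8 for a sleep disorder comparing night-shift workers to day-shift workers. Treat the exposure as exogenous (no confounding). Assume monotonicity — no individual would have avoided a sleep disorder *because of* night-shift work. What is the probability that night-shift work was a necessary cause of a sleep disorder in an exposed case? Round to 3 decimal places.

Under exogeneity and monotonicity, PN = (RR − 1) / RR = 1 − 1/RR.
PN = (1.8 − 1) / 1.8 = 0.8 / 1.8 ≈ 0.4444

PN ≈ 0.444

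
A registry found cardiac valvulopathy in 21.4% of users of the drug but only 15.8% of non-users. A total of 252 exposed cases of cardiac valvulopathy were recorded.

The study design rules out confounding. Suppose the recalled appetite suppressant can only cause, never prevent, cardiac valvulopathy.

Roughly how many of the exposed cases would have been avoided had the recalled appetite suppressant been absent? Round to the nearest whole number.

p₁ = 0.214, p₀ = 0.158.
PN = (p₁ − p₀)/p₁ = (0.214 − 0.158) / 0.214 ≈ 0.26168.
Attributable cases ≈ PN × (exposed cases) = 0.26168 × 252 ≈ 65.94.

about 66 cases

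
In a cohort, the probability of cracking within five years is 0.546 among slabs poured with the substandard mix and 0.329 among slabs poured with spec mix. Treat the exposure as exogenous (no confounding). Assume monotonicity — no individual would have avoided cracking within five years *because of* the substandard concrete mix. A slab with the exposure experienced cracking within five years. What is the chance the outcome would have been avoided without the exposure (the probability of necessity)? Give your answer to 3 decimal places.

PN ≈ 0.397

Let p₁ = 0.546, p₀ = 0.329.
Under exogeneity and monotonicity, PN = (p₁ − p₀) / p₁.
PN = (0.546 − 0.329) / 0.546 = 0.217 / 0.546 ≈ 0.3974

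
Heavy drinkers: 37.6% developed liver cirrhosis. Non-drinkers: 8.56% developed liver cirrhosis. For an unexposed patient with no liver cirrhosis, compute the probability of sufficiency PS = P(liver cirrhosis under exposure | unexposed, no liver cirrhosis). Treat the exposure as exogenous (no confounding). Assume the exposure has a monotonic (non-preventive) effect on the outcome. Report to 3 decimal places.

p₁ = 0.376, p₀ = 0.0856.
Under exogeneity and monotonicity, PS = (p₁ − p₀) / (1 − p₀).
PS = (0.376 − 0.0856) / (1 − 0.0856) = 0.2904 / 0.9144 ≈ 0.3176

PS ≈ 0.318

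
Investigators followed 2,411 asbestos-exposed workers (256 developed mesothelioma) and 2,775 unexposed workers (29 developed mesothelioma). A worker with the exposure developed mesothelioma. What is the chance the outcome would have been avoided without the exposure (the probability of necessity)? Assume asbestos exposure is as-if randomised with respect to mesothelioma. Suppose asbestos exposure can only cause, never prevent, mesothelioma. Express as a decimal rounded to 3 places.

PN ≈ 0.902

p₁ = P(outcome | exposed) = 256/2411 = 0.10618
p₀ = P(outcome | unexposed) = 29/2775 = 0.01045
Under exogeneity and monotonicity, PN = (p₁ − p₀) / p₁.
PN = (0.10618 − 0.01045) / 0.10618 = 0.09573 / 0.10618 ≈ 0.9016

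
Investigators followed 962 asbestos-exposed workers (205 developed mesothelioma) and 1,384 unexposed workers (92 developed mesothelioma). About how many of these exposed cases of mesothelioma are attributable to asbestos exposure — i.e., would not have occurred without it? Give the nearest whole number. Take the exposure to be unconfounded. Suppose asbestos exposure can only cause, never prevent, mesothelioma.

p₁ = P(outcome | exposed) = 205/962 = 0.2131
p₀ = P(outcome | unexposed) = 92/1384 = 0.066474
PN = (p₁ − p₀)/p₁ = (0.2131 − 0.066474) / 0.2131 ≈ 0.68806.
Attributable cases ≈ PN × (exposed cases) = 0.68806 × 205 ≈ 141.05.

about 141 cases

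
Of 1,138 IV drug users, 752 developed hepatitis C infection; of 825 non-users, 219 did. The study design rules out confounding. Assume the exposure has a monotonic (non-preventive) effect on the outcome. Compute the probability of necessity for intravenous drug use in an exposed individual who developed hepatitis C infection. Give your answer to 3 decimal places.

PN ≈ 0.598

p₁ = P(outcome | exposed) = 752/1138 = 0.66081
p₀ = P(outcome | unexposed) = 219/825 = 0.26545
Under exogeneity and monotonicity, PN = (p₁ − p₀) / p₁.
PN = (0.66081 − 0.26545) / 0.66081 = 0.39535 / 0.66081 ≈ 0.5983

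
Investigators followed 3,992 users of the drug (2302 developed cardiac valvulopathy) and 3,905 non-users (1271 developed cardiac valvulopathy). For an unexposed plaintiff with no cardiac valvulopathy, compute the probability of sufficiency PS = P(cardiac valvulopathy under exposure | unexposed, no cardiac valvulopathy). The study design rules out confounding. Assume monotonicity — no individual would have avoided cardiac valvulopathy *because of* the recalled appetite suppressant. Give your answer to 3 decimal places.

PS ≈ 0.372

p₁ = P(outcome | exposed) = 2302/3992 = 0.57665
p₀ = P(outcome | unexposed) = 1271/3905 = 0.32548
Under exogeneity and monotonicity, PS = (p₁ − p₀) / (1 − p₀).
PS = (0.57665 − 0.32548) / (1 − 0.32548) = 0.25117 / 0.67452 ≈ 0.3724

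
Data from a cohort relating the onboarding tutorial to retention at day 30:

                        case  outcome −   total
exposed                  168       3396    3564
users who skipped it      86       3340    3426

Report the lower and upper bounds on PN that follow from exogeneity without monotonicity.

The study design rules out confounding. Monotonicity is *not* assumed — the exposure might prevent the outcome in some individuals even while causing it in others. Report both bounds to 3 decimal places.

p₁ = P(outcome | exposed) = 168/3564 = 0.047138
p₀ = P(outcome | unexposed) = 86/3426 = 0.025102
Under exogeneity alone the bounds on PN are max{0,(p₁−p₀)/p₁} ≤ PN ≤ min{1,(1−p₀)/p₁}.
  lower = (p₁ − p₀)/p₁ = 0.022036 / 0.047138 ≈ 0.4675
  upper = min{1, (1 − p₀)/p₁} = 0.9749 / 0.047138 ≈ 20.6818 → capped at 1

0.467 ≤ PN ≤ 1.000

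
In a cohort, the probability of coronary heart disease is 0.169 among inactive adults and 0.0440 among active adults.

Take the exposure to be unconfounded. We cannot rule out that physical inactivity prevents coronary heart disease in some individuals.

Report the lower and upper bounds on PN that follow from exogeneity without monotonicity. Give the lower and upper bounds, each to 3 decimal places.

Let p₁ = 0.169, p₀ = 0.044.
Under exogeneity alone the bounds on PN are max{0,(p₁−p₀)/p₁} ≤ PN ≤ min{1,(1−p₀)/p₁}.
  lower = (p₁ − p₀)/p₁ = 0.125 / 0.169 ≈ 0.7396
  upper = min{1, (1 − p₀)/p₁} = 0.956 / 0.169 ≈ 5.6568 → capped at 1

0.740 ≤ PN ≤ 1.000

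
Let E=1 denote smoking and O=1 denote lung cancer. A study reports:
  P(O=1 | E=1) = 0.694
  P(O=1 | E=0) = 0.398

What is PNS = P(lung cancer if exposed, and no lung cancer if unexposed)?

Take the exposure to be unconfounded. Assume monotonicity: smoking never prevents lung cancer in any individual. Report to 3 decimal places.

PNS ≈ 0.296

Let p₁ = 0.694, p₀ = 0.398.
Under exogeneity and monotonicity, PNS = p₁ − p₀.
PNS = 0.694 − 0.398 = 0.296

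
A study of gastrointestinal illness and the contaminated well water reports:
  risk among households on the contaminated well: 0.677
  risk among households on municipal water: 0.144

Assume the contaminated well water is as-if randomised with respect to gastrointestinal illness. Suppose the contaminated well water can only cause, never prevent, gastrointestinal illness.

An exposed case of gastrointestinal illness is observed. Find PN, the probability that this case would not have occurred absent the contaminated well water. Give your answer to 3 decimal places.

Let p₁ = 0.677, p₀ = 0.144.
Under exogeneity and monotonicity, PN = (p₁ − p₀) / p₁.
PN = (0.677 − 0.144) / 0.677 = 0.533 / 0.677 ≈ 0.7873

PN ≈ 0.787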